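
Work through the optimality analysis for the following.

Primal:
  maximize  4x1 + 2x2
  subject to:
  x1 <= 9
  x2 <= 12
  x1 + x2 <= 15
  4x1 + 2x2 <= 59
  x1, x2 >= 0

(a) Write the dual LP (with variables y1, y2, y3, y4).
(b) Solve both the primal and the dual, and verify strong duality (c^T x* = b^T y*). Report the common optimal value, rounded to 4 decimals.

The standard primal-dual pair for 'max c^T x s.t. A x <= b, x >= 0' is:
  Dual:  min b^T y  s.t.  A^T y >= c,  y >= 0.

So the dual LP is:
  minimize  9y1 + 12y2 + 15y3 + 59y4
  subject to:
    y1 + y3 + 4y4 >= 4
    y2 + y3 + 2y4 >= 2
    y1, y2, y3, y4 >= 0

Solving the primal: x* = (9, 6).
  primal value c^T x* = 48.
Solving the dual: y* = (2, 0, 2, 0).
  dual value b^T y* = 48.
Strong duality: c^T x* = b^T y*. Confirmed.

48


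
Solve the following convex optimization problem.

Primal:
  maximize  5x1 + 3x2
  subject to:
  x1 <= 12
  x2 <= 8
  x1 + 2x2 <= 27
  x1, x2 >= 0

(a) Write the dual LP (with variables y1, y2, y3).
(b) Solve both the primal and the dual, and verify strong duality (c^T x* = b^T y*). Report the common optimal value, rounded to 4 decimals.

The standard primal-dual pair for 'max c^T x s.t. A x <= b, x >= 0' is:
  Dual:  min b^T y  s.t.  A^T y >= c,  y >= 0.

So the dual LP is:
  minimize  12y1 + 8y2 + 27y3
  subject to:
    y1 + y3 >= 5
    y2 + 2y3 >= 3
    y1, y2, y3 >= 0

Solving the primal: x* = (12, 7.5).
  primal value c^T x* = 82.5.
Solving the dual: y* = (3.5, 0, 1.5).
  dual value b^T y* = 82.5.
Strong duality: c^T x* = b^T y*. Confirmed.

82.5


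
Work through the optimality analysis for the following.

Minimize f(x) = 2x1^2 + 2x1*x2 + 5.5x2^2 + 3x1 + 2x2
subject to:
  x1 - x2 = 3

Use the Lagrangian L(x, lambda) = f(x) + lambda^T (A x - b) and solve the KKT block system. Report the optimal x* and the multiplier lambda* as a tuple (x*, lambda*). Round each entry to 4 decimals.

Form the Lagrangian:
  L(x, lambda) = (1/2) x^T Q x + c^T x + lambda^T (A x - b)
Stationarity (grad_x L = 0): Q x + c + A^T lambda = 0.
Primal feasibility: A x = b.

This gives the KKT block system:
  [ Q   A^T ] [ x     ]   [-c ]
  [ A    0  ] [ lambda ] = [ b ]

Solving the linear system:
  x*      = (1.7895, -1.2105)
  lambda* = (-7.7368)
  f(x*)   = 13.0789

x* = (1.7895, -1.2105), lambda* = (-7.7368)


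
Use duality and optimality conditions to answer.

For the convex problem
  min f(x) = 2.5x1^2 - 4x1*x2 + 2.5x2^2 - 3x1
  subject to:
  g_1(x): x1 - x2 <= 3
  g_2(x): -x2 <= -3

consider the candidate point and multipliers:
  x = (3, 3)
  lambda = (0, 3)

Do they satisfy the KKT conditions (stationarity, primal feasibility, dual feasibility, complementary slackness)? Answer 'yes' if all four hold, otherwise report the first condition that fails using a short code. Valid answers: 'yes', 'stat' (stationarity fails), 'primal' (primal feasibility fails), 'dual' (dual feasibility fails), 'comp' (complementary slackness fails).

Gradient of f: grad f(x) = Q x + c = (0, 3)
Constraint values g_i(x) = a_i^T x - b_i:
  g_1((3, 3)) = -3
  g_2((3, 3)) = 0
Stationarity residual: grad f(x) + sum_i lambda_i a_i = (0, 0)
  -> stationarity OK
Primal feasibility (all g_i <= 0): OK
Dual feasibility (all lambda_i >= 0): OK
Complementary slackness (lambda_i * g_i(x) = 0 for all i): OK

Verdict: yes, KKT holds.

yes


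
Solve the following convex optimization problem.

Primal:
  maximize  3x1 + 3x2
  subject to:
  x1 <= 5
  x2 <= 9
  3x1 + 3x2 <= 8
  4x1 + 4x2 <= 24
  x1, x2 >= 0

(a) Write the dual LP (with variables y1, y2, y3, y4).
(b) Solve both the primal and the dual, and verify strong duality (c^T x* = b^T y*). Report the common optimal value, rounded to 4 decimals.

The standard primal-dual pair for 'max c^T x s.t. A x <= b, x >= 0' is:
  Dual:  min b^T y  s.t.  A^T y >= c,  y >= 0.

So the dual LP is:
  minimize  5y1 + 9y2 + 8y3 + 24y4
  subject to:
    y1 + 3y3 + 4y4 >= 3
    y2 + 3y3 + 4y4 >= 3
    y1, y2, y3, y4 >= 0

Solving the primal: x* = (2.6667, 0).
  primal value c^T x* = 8.
Solving the dual: y* = (0, 0, 1, 0).
  dual value b^T y* = 8.
Strong duality: c^T x* = b^T y*. Confirmed.

8


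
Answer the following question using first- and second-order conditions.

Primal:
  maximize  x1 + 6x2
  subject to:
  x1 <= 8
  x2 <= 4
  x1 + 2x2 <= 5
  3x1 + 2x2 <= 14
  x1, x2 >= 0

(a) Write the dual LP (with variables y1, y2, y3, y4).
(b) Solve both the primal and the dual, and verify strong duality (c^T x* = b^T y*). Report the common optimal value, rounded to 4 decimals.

The standard primal-dual pair for 'max c^T x s.t. A x <= b, x >= 0' is:
  Dual:  min b^T y  s.t.  A^T y >= c,  y >= 0.

So the dual LP is:
  minimize  8y1 + 4y2 + 5y3 + 14y4
  subject to:
    y1 + y3 + 3y4 >= 1
    y2 + 2y3 + 2y4 >= 6
    y1, y2, y3, y4 >= 0

Solving the primal: x* = (0, 2.5).
  primal value c^T x* = 15.
Solving the dual: y* = (0, 0, 3, 0).
  dual value b^T y* = 15.
Strong duality: c^T x* = b^T y*. Confirmed.

15


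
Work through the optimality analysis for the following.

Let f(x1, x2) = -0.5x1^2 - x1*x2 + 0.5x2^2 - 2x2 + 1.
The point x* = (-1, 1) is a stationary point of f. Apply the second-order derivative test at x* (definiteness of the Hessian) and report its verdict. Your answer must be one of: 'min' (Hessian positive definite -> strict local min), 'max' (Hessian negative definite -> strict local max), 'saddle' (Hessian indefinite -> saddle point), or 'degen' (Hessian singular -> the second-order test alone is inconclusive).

Compute the Hessian H = grad^2 f:
  H = [[-1, -1], [-1, 1]]
Verify stationarity: grad f(x*) = H x* + g = (0, 0).
Eigenvalues of H: -1.4142, 1.4142.
Eigenvalues have mixed signs, so H is indefinite -> x* is a saddle point.

saddle


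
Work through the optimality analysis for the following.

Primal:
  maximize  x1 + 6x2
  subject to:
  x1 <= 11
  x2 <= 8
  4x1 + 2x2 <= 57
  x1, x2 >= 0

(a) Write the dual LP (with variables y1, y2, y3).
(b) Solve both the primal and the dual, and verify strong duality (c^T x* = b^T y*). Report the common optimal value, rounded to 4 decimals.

The standard primal-dual pair for 'max c^T x s.t. A x <= b, x >= 0' is:
  Dual:  min b^T y  s.t.  A^T y >= c,  y >= 0.

So the dual LP is:
  minimize  11y1 + 8y2 + 57y3
  subject to:
    y1 + 4y3 >= 1
    y2 + 2y3 >= 6
    y1, y2, y3 >= 0

Solving the primal: x* = (10.25, 8).
  primal value c^T x* = 58.25.
Solving the dual: y* = (0, 5.5, 0.25).
  dual value b^T y* = 58.25.
Strong duality: c^T x* = b^T y*. Confirmed.

58.25


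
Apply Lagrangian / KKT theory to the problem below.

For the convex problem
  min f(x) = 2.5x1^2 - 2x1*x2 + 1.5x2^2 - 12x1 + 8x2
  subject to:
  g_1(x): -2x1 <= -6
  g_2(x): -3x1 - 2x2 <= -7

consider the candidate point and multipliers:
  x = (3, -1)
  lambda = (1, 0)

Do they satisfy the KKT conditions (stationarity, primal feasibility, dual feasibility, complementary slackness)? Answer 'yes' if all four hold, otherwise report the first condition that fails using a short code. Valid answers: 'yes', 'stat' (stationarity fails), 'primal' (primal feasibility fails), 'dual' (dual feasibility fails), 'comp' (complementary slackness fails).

Gradient of f: grad f(x) = Q x + c = (5, -1)
Constraint values g_i(x) = a_i^T x - b_i:
  g_1((3, -1)) = 0
  g_2((3, -1)) = 0
Stationarity residual: grad f(x) + sum_i lambda_i a_i = (3, -1)
  -> stationarity FAILS
Primal feasibility (all g_i <= 0): OK
Dual feasibility (all lambda_i >= 0): OK
Complementary slackness (lambda_i * g_i(x) = 0 for all i): OK

Verdict: the first failing condition is stationarity -> stat.

stat


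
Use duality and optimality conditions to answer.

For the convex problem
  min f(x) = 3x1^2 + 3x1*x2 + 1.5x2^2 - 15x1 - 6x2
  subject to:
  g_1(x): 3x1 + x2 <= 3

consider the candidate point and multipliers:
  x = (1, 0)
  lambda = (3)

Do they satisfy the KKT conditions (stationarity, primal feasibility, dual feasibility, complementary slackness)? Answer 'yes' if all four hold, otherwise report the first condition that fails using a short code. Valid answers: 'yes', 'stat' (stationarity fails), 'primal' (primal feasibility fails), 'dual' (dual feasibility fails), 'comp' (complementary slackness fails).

Gradient of f: grad f(x) = Q x + c = (-9, -3)
Constraint values g_i(x) = a_i^T x - b_i:
  g_1((1, 0)) = 0
Stationarity residual: grad f(x) + sum_i lambda_i a_i = (0, 0)
  -> stationarity OK
Primal feasibility (all g_i <= 0): OK
Dual feasibility (all lambda_i >= 0): OK
Complementary slackness (lambda_i * g_i(x) = 0 for all i): OK

Verdict: yes, KKT holds.

yes


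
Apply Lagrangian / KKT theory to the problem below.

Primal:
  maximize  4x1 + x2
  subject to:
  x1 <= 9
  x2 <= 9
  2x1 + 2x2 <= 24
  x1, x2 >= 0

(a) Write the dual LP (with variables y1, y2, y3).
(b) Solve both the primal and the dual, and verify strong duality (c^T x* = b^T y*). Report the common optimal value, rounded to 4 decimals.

The standard primal-dual pair for 'max c^T x s.t. A x <= b, x >= 0' is:
  Dual:  min b^T y  s.t.  A^T y >= c,  y >= 0.

So the dual LP is:
  minimize  9y1 + 9y2 + 24y3
  subject to:
    y1 + 2y3 >= 4
    y2 + 2y3 >= 1
    y1, y2, y3 >= 0

Solving the primal: x* = (9, 3).
  primal value c^T x* = 39.
Solving the dual: y* = (3, 0, 0.5).
  dual value b^T y* = 39.
Strong duality: c^T x* = b^T y*. Confirmed.

39


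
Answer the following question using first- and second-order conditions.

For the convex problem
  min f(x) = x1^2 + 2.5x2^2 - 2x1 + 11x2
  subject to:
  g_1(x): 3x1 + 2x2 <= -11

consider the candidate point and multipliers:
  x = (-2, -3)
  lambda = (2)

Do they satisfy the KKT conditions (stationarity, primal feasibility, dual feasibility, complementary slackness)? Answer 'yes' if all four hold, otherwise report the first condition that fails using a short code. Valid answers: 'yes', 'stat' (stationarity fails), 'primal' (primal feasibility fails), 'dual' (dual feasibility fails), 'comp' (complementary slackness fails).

Gradient of f: grad f(x) = Q x + c = (-6, -4)
Constraint values g_i(x) = a_i^T x - b_i:
  g_1((-2, -3)) = -1
Stationarity residual: grad f(x) + sum_i lambda_i a_i = (0, 0)
  -> stationarity OK
Primal feasibility (all g_i <= 0): OK
Dual feasibility (all lambda_i >= 0): OK
Complementary slackness (lambda_i * g_i(x) = 0 for all i): FAILS

Verdict: the first failing condition is complementary_slackness -> comp.

comp


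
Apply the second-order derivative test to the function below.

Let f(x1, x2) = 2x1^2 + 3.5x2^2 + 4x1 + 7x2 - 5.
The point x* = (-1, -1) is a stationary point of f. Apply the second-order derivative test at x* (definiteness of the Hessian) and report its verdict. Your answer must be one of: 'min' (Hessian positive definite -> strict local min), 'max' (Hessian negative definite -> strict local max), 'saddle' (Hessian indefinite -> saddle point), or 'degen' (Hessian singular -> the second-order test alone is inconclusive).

Compute the Hessian H = grad^2 f:
  H = [[4, 0], [0, 7]]
Verify stationarity: grad f(x*) = H x* + g = (0, 0).
Eigenvalues of H: 4, 7.
Both eigenvalues > 0, so H is positive definite -> x* is a strict local min.

min


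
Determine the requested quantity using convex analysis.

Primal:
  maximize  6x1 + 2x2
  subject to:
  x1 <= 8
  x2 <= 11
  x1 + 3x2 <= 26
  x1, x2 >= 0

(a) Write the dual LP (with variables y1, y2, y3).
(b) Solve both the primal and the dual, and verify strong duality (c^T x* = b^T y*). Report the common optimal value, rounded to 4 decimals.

The standard primal-dual pair for 'max c^T x s.t. A x <= b, x >= 0' is:
  Dual:  min b^T y  s.t.  A^T y >= c,  y >= 0.

So the dual LP is:
  minimize  8y1 + 11y2 + 26y3
  subject to:
    y1 + y3 >= 6
    y2 + 3y3 >= 2
    y1, y2, y3 >= 0

Solving the primal: x* = (8, 6).
  primal value c^T x* = 60.
Solving the dual: y* = (5.3333, 0, 0.6667).
  dual value b^T y* = 60.
Strong duality: c^T x* = b^T y*. Confirmed.

60


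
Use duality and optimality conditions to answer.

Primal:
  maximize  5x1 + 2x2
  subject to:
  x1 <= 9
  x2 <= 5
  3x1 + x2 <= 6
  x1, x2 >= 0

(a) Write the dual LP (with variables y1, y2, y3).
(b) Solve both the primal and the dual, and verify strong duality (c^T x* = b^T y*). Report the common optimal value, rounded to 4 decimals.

The standard primal-dual pair for 'max c^T x s.t. A x <= b, x >= 0' is:
  Dual:  min b^T y  s.t.  A^T y >= c,  y >= 0.

So the dual LP is:
  minimize  9y1 + 5y2 + 6y3
  subject to:
    y1 + 3y3 >= 5
    y2 + y3 >= 2
    y1, y2, y3 >= 0

Solving the primal: x* = (0.3333, 5).
  primal value c^T x* = 11.6667.
Solving the dual: y* = (0, 0.3333, 1.6667).
  dual value b^T y* = 11.6667.
Strong duality: c^T x* = b^T y*. Confirmed.

11.6667


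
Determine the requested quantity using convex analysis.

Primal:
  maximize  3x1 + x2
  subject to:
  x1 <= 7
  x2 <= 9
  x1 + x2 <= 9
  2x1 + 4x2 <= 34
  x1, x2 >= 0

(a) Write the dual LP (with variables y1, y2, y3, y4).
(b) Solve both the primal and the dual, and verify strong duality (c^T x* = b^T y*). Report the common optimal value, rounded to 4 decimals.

The standard primal-dual pair for 'max c^T x s.t. A x <= b, x >= 0' is:
  Dual:  min b^T y  s.t.  A^T y >= c,  y >= 0.

So the dual LP is:
  minimize  7y1 + 9y2 + 9y3 + 34y4
  subject to:
    y1 + y3 + 2y4 >= 3
    y2 + y3 + 4y4 >= 1
    y1, y2, y3, y4 >= 0

Solving the primal: x* = (7, 2).
  primal value c^T x* = 23.
Solving the dual: y* = (2, 0, 1, 0).
  dual value b^T y* = 23.
Strong duality: c^T x* = b^T y*. Confirmed.

23


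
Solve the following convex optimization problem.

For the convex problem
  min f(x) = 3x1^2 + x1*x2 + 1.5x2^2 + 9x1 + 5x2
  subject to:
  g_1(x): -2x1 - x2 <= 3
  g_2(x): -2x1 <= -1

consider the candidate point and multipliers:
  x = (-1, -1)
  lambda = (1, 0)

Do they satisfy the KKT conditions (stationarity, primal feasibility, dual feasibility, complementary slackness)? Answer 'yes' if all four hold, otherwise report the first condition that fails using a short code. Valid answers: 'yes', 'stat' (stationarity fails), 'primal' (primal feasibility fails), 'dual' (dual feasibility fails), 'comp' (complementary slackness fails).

Gradient of f: grad f(x) = Q x + c = (2, 1)
Constraint values g_i(x) = a_i^T x - b_i:
  g_1((-1, -1)) = 0
  g_2((-1, -1)) = 3
Stationarity residual: grad f(x) + sum_i lambda_i a_i = (0, 0)
  -> stationarity OK
Primal feasibility (all g_i <= 0): FAILS
Dual feasibility (all lambda_i >= 0): OK
Complementary slackness (lambda_i * g_i(x) = 0 for all i): OK

Verdict: the first failing condition is primal_feasibility -> primal.

primal


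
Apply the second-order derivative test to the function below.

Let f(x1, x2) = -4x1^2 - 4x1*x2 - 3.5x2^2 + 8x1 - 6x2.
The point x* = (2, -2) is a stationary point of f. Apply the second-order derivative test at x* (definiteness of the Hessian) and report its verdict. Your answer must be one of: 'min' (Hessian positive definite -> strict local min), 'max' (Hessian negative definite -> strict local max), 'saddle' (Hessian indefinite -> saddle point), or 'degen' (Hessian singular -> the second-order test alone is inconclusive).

Compute the Hessian H = grad^2 f:
  H = [[-8, -4], [-4, -7]]
Verify stationarity: grad f(x*) = H x* + g = (0, 0).
Eigenvalues of H: -11.5311, -3.4689.
Both eigenvalues < 0, so H is negative definite -> x* is a strict local max.

max


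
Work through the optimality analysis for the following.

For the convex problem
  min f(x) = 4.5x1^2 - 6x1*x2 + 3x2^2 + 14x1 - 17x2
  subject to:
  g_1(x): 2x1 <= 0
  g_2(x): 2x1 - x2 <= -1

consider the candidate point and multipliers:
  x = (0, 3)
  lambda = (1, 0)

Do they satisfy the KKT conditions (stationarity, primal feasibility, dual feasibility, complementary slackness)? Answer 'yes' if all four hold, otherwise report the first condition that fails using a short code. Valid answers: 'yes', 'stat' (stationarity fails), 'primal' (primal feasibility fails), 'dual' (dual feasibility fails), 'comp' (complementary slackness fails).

Gradient of f: grad f(x) = Q x + c = (-4, 1)
Constraint values g_i(x) = a_i^T x - b_i:
  g_1((0, 3)) = 0
  g_2((0, 3)) = -2
Stationarity residual: grad f(x) + sum_i lambda_i a_i = (-2, 1)
  -> stationarity FAILS
Primal feasibility (all g_i <= 0): OK
Dual feasibility (all lambda_i >= 0): OK
Complementary slackness (lambda_i * g_i(x) = 0 for all i): OK

Verdict: the first failing condition is stationarity -> stat.

stat


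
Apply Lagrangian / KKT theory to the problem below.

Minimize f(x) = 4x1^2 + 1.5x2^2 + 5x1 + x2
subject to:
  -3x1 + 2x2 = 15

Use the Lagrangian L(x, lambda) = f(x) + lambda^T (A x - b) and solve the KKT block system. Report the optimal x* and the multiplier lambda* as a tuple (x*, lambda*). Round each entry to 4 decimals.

Form the Lagrangian:
  L(x, lambda) = (1/2) x^T Q x + c^T x + lambda^T (A x - b)
Stationarity (grad_x L = 0): Q x + c + A^T lambda = 0.
Primal feasibility: A x = b.

This gives the KKT block system:
  [ Q   A^T ] [ x     ]   [-c ]
  [ A    0  ] [ lambda ] = [ b ]

Solving the linear system:
  x*      = (-2.7288, 3.4068)
  lambda* = (-5.6102)
  f(x*)   = 36.9576

x* = (-2.7288, 3.4068), lambda* = (-5.6102)


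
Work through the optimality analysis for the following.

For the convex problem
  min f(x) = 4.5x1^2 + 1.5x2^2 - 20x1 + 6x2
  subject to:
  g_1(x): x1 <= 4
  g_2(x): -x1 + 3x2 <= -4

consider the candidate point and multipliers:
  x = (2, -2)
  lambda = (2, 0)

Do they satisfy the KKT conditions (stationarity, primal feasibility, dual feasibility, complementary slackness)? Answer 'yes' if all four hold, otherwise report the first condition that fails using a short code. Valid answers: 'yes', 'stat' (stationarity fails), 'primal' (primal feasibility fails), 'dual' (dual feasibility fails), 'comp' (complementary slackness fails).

Gradient of f: grad f(x) = Q x + c = (-2, 0)
Constraint values g_i(x) = a_i^T x - b_i:
  g_1((2, -2)) = -2
  g_2((2, -2)) = -4
Stationarity residual: grad f(x) + sum_i lambda_i a_i = (0, 0)
  -> stationarity OK
Primal feasibility (all g_i <= 0): OK
Dual feasibility (all lambda_i >= 0): OK
Complementary slackness (lambda_i * g_i(x) = 0 for all i): FAILS

Verdict: the first failing condition is complementary_slackness -> comp.

comp


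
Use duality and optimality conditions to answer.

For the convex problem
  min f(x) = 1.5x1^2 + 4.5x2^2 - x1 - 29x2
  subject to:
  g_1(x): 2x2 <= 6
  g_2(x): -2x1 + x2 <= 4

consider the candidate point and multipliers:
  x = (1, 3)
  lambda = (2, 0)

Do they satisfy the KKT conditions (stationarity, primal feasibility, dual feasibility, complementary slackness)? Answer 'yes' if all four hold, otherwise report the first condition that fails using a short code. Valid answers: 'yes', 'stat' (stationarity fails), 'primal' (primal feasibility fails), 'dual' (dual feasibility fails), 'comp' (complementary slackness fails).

Gradient of f: grad f(x) = Q x + c = (2, -2)
Constraint values g_i(x) = a_i^T x - b_i:
  g_1((1, 3)) = 0
  g_2((1, 3)) = -3
Stationarity residual: grad f(x) + sum_i lambda_i a_i = (2, 2)
  -> stationarity FAILS
Primal feasibility (all g_i <= 0): OK
Dual feasibility (all lambda_i >= 0): OK
Complementary slackness (lambda_i * g_i(x) = 0 for all i): OK

Verdict: the first failing condition is stationarity -> stat.

stat


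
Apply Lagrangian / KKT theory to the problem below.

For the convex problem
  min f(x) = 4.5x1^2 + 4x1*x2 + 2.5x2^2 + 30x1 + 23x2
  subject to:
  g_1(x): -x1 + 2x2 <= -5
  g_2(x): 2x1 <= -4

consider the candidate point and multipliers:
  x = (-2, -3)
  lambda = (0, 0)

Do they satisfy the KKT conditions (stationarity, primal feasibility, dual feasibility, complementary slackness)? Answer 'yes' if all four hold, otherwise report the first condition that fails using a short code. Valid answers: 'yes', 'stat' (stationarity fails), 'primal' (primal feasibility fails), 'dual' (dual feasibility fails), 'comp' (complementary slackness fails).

Gradient of f: grad f(x) = Q x + c = (0, 0)
Constraint values g_i(x) = a_i^T x - b_i:
  g_1((-2, -3)) = 1
  g_2((-2, -3)) = 0
Stationarity residual: grad f(x) + sum_i lambda_i a_i = (0, 0)
  -> stationarity OK
Primal feasibility (all g_i <= 0): FAILS
Dual feasibility (all lambda_i >= 0): OK
Complementary slackness (lambda_i * g_i(x) = 0 for all i): OK

Verdict: the first failing condition is primal_feasibility -> primal.

primal


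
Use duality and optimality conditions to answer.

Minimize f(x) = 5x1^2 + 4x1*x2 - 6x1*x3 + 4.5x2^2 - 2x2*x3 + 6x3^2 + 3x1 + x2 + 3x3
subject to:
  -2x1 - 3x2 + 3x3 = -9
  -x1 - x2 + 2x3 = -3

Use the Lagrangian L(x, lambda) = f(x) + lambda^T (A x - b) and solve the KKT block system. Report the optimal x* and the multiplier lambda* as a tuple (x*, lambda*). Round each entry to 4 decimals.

Form the Lagrangian:
  L(x, lambda) = (1/2) x^T Q x + c^T x + lambda^T (A x - b)
Stationarity (grad_x L = 0): Q x + c + A^T lambda = 0.
Primal feasibility: A x = b.

This gives the KKT block system:
  [ Q   A^T ] [ x     ]   [-c ]
  [ A    0  ] [ lambda ] = [ b ]

Solving the linear system:
  x*      = (-0.7636, 3.2545, -0.2545)
  lambda* = (17.8364, -25.7636)
  f(x*)   = 41.7182

x* = (-0.7636, 3.2545, -0.2545), lambda* = (17.8364, -25.7636)


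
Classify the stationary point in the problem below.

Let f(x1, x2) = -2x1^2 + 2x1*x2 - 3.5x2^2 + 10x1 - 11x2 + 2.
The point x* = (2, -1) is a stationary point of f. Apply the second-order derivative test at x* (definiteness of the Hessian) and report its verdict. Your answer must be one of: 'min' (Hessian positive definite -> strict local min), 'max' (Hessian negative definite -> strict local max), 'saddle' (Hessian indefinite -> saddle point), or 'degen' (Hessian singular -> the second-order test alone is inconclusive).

Compute the Hessian H = grad^2 f:
  H = [[-4, 2], [2, -7]]
Verify stationarity: grad f(x*) = H x* + g = (0, 0).
Eigenvalues of H: -8, -3.
Both eigenvalues < 0, so H is negative definite -> x* is a strict local max.

max


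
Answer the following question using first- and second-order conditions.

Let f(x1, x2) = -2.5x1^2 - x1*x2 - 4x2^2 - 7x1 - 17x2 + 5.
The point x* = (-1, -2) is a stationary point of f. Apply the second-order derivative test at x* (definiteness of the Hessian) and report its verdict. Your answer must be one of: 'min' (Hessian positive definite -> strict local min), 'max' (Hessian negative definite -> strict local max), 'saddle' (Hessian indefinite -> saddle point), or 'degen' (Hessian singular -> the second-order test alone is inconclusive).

Compute the Hessian H = grad^2 f:
  H = [[-5, -1], [-1, -8]]
Verify stationarity: grad f(x*) = H x* + g = (0, 0).
Eigenvalues of H: -8.3028, -4.6972.
Both eigenvalues < 0, so H is negative definite -> x* is a strict local max.

max


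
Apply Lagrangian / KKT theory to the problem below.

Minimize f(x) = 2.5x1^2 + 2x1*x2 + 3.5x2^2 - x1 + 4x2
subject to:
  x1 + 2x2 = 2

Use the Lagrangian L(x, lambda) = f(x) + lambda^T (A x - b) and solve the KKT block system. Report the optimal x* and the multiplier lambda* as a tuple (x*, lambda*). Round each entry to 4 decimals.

Form the Lagrangian:
  L(x, lambda) = (1/2) x^T Q x + c^T x + lambda^T (A x - b)
Stationarity (grad_x L = 0): Q x + c + A^T lambda = 0.
Primal feasibility: A x = b.

This gives the KKT block system:
  [ Q   A^T ] [ x     ]   [-c ]
  [ A    0  ] [ lambda ] = [ b ]

Solving the linear system:
  x*      = (0.9474, 0.5263)
  lambda* = (-4.7895)
  f(x*)   = 5.3684

x* = (0.9474, 0.5263), lambda* = (-4.7895)


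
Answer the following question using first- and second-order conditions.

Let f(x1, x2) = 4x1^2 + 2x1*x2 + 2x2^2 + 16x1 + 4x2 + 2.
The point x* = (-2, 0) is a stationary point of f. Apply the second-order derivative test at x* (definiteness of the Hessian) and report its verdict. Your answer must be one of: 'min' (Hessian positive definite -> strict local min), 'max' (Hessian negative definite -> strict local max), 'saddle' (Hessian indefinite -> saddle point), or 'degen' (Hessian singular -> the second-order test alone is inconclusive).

Compute the Hessian H = grad^2 f:
  H = [[8, 2], [2, 4]]
Verify stationarity: grad f(x*) = H x* + g = (0, 0).
Eigenvalues of H: 3.1716, 8.8284.
Both eigenvalues > 0, so H is positive definite -> x* is a strict local min.

min


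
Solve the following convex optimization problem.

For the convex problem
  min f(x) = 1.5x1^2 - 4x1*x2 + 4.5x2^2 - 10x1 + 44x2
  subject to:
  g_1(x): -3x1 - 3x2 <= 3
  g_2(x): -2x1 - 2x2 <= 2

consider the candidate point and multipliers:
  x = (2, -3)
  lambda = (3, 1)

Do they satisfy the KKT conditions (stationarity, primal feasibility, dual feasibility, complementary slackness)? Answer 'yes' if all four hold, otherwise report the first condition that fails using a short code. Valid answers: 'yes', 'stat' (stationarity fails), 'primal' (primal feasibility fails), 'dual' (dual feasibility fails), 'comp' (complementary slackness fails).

Gradient of f: grad f(x) = Q x + c = (8, 9)
Constraint values g_i(x) = a_i^T x - b_i:
  g_1((2, -3)) = 0
  g_2((2, -3)) = 0
Stationarity residual: grad f(x) + sum_i lambda_i a_i = (-3, -2)
  -> stationarity FAILS
Primal feasibility (all g_i <= 0): OK
Dual feasibility (all lambda_i >= 0): OK
Complementary slackness (lambda_i * g_i(x) = 0 for all i): OK

Verdict: the first failing condition is stationarity -> stat.

stat


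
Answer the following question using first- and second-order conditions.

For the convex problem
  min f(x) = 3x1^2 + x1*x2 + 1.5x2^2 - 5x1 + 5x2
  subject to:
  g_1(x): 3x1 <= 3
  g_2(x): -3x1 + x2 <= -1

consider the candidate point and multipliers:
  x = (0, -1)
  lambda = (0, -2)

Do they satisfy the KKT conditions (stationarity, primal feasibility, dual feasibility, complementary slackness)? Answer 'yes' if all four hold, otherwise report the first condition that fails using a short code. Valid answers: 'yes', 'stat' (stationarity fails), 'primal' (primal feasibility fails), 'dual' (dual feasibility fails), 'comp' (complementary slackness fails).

Gradient of f: grad f(x) = Q x + c = (-6, 2)
Constraint values g_i(x) = a_i^T x - b_i:
  g_1((0, -1)) = -3
  g_2((0, -1)) = 0
Stationarity residual: grad f(x) + sum_i lambda_i a_i = (0, 0)
  -> stationarity OK
Primal feasibility (all g_i <= 0): OK
Dual feasibility (all lambda_i >= 0): FAILS
Complementary slackness (lambda_i * g_i(x) = 0 for all i): OK

Verdict: the first failing condition is dual_feasibility -> dual.

dual


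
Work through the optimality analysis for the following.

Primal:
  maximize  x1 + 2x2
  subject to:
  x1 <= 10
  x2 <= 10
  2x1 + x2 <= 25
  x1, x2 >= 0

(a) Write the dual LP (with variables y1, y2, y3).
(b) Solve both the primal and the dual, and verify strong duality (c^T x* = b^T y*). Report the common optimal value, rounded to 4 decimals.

The standard primal-dual pair for 'max c^T x s.t. A x <= b, x >= 0' is:
  Dual:  min b^T y  s.t.  A^T y >= c,  y >= 0.

So the dual LP is:
  minimize  10y1 + 10y2 + 25y3
  subject to:
    y1 + 2y3 >= 1
    y2 + y3 >= 2
    y1, y2, y3 >= 0

Solving the primal: x* = (7.5, 10).
  primal value c^T x* = 27.5.
Solving the dual: y* = (0, 1.5, 0.5).
  dual value b^T y* = 27.5.
Strong duality: c^T x* = b^T y*. Confirmed.

27.5


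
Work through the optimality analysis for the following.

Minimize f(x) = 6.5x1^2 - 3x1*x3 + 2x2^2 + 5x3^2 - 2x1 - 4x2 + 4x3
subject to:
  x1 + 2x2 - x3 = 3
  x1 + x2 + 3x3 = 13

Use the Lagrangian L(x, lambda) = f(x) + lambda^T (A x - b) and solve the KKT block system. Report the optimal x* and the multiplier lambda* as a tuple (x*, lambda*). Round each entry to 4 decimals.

Form the Lagrangian:
  L(x, lambda) = (1/2) x^T Q x + c^T x + lambda^T (A x - b)
Stationarity (grad_x L = 0): Q x + c + A^T lambda = 0.
Primal feasibility: A x = b.

This gives the KKT block system:
  [ Q   A^T ] [ x     ]   [-c ]
  [ A    0  ] [ lambda ] = [ b ]

Solving the linear system:
  x*      = (1.4329, 2.324, 3.081)
  lambda* = (2.089, -9.4741)
  f(x*)   = 58.5292

x* = (1.4329, 2.324, 3.081), lambda* = (2.089, -9.4741)


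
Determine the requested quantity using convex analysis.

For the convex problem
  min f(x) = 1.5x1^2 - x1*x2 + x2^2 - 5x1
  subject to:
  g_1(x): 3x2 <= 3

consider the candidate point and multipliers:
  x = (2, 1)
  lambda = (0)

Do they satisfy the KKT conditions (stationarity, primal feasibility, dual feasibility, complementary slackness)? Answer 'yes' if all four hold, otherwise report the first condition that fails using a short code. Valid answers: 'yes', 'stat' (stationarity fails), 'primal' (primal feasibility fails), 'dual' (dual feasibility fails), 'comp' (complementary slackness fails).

Gradient of f: grad f(x) = Q x + c = (0, 0)
Constraint values g_i(x) = a_i^T x - b_i:
  g_1((2, 1)) = 0
Stationarity residual: grad f(x) + sum_i lambda_i a_i = (0, 0)
  -> stationarity OK
Primal feasibility (all g_i <= 0): OK
Dual feasibility (all lambda_i >= 0): OK
Complementary slackness (lambda_i * g_i(x) = 0 for all i): OK

Verdict: yes, KKT holds.

yes


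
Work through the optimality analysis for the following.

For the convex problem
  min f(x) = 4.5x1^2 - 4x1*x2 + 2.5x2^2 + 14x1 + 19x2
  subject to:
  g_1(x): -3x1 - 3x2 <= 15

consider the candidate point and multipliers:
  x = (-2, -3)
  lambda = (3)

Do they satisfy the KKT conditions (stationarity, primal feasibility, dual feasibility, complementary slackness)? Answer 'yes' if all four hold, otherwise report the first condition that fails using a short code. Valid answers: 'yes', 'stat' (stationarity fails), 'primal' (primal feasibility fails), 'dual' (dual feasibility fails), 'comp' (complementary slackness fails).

Gradient of f: grad f(x) = Q x + c = (8, 12)
Constraint values g_i(x) = a_i^T x - b_i:
  g_1((-2, -3)) = 0
Stationarity residual: grad f(x) + sum_i lambda_i a_i = (-1, 3)
  -> stationarity FAILS
Primal feasibility (all g_i <= 0): OK
Dual feasibility (all lambda_i >= 0): OK
Complementary slackness (lambda_i * g_i(x) = 0 for all i): OK

Verdict: the first failing condition is stationarity -> stat.

stat


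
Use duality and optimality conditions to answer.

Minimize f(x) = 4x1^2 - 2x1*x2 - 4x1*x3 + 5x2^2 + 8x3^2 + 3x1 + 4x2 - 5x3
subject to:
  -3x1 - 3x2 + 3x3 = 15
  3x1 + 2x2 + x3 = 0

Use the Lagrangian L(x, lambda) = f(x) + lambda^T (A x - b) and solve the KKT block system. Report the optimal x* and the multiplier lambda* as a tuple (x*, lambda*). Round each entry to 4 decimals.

Form the Lagrangian:
  L(x, lambda) = (1/2) x^T Q x + c^T x + lambda^T (A x - b)
Stationarity (grad_x L = 0): Q x + c + A^T lambda = 0.
Primal feasibility: A x = b.

This gives the KKT block system:
  [ Q   A^T ] [ x     ]   [-c ]
  [ A    0  ] [ lambda ] = [ b ]

Solving the linear system:
  x*      = (0.175, -1.9, 3.275)
  lambda* = (-12.0833, -10.45)
  f(x*)   = 78.9

x* = (0.175, -1.9, 3.275), lambda* = (-12.0833, -10.45)


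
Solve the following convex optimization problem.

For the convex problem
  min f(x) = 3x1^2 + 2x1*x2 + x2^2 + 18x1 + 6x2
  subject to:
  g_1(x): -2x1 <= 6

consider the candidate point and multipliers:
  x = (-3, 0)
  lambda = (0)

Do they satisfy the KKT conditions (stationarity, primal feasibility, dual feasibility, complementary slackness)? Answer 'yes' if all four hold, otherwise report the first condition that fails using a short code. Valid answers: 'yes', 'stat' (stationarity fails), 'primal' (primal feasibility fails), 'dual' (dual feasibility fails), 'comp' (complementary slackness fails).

Gradient of f: grad f(x) = Q x + c = (0, 0)
Constraint values g_i(x) = a_i^T x - b_i:
  g_1((-3, 0)) = 0
Stationarity residual: grad f(x) + sum_i lambda_i a_i = (0, 0)
  -> stationarity OK
Primal feasibility (all g_i <= 0): OK
Dual feasibility (all lambda_i >= 0): OK
Complementary slackness (lambda_i * g_i(x) = 0 for all i): OK

Verdict: yes, KKT holds.

yes


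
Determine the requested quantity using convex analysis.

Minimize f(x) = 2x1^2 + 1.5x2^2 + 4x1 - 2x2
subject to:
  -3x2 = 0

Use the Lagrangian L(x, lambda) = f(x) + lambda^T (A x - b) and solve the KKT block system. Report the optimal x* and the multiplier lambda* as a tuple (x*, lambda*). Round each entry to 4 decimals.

Form the Lagrangian:
  L(x, lambda) = (1/2) x^T Q x + c^T x + lambda^T (A x - b)
Stationarity (grad_x L = 0): Q x + c + A^T lambda = 0.
Primal feasibility: A x = b.

This gives the KKT block system:
  [ Q   A^T ] [ x     ]   [-c ]
  [ A    0  ] [ lambda ] = [ b ]

Solving the linear system:
  x*      = (-1, 0)
  lambda* = (-0.6667)
  f(x*)   = -2

x* = (-1, 0), lambda* = (-0.6667)


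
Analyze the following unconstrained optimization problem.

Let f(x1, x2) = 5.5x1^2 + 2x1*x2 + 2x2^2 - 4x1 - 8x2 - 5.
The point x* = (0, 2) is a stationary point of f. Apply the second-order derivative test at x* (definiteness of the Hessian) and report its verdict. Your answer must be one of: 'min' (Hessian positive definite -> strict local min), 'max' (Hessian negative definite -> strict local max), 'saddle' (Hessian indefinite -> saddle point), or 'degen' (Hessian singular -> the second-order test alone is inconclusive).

Compute the Hessian H = grad^2 f:
  H = [[11, 2], [2, 4]]
Verify stationarity: grad f(x*) = H x* + g = (0, 0).
Eigenvalues of H: 3.4689, 11.5311.
Both eigenvalues > 0, so H is positive definite -> x* is a strict local min.

min


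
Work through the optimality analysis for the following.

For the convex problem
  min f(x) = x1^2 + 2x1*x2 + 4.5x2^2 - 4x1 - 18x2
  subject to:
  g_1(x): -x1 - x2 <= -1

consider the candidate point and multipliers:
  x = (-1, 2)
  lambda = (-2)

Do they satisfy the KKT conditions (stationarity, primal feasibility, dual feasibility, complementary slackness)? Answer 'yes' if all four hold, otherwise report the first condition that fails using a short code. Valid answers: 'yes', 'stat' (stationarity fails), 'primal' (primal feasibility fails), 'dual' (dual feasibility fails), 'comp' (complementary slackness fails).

Gradient of f: grad f(x) = Q x + c = (-2, -2)
Constraint values g_i(x) = a_i^T x - b_i:
  g_1((-1, 2)) = 0
Stationarity residual: grad f(x) + sum_i lambda_i a_i = (0, 0)
  -> stationarity OK
Primal feasibility (all g_i <= 0): OK
Dual feasibility (all lambda_i >= 0): FAILS
Complementary slackness (lambda_i * g_i(x) = 0 for all i): OK

Verdict: the first failing condition is dual_feasibility -> dual.

dual


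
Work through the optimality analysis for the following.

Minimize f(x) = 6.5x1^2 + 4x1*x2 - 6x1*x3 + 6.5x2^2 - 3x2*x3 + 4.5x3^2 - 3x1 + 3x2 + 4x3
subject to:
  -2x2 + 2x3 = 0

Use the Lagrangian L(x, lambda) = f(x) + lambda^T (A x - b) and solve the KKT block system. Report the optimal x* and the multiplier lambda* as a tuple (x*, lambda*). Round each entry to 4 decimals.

Form the Lagrangian:
  L(x, lambda) = (1/2) x^T Q x + c^T x + lambda^T (A x - b)
Stationarity (grad_x L = 0): Q x + c + A^T lambda = 0.
Primal feasibility: A x = b.

This gives the KKT block system:
  [ Q   A^T ] [ x     ]   [-c ]
  [ A    0  ] [ lambda ] = [ b ]

Solving the linear system:
  x*      = (0.1667, -0.4167, -0.4167)
  lambda* = (-0.25)
  f(x*)   = -1.7083

x* = (0.1667, -0.4167, -0.4167), lambda* = (-0.25)


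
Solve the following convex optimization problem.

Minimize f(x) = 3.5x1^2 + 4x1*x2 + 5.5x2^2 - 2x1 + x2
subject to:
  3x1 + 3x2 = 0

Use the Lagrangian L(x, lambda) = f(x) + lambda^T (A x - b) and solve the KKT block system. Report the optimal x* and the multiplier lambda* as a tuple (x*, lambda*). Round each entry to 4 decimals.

Form the Lagrangian:
  L(x, lambda) = (1/2) x^T Q x + c^T x + lambda^T (A x - b)
Stationarity (grad_x L = 0): Q x + c + A^T lambda = 0.
Primal feasibility: A x = b.

This gives the KKT block system:
  [ Q   A^T ] [ x     ]   [-c ]
  [ A    0  ] [ lambda ] = [ b ]

Solving the linear system:
  x*      = (0.3, -0.3)
  lambda* = (0.3667)
  f(x*)   = -0.45

x* = (0.3, -0.3), lambda* = (0.3667)


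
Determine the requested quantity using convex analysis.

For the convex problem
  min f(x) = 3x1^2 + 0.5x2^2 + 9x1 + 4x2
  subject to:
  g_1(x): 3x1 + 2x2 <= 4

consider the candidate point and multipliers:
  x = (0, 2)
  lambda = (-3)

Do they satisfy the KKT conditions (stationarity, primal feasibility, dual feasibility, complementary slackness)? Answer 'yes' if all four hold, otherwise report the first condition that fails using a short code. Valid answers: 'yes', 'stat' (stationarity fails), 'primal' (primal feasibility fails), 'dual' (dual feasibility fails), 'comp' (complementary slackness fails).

Gradient of f: grad f(x) = Q x + c = (9, 6)
Constraint values g_i(x) = a_i^T x - b_i:
  g_1((0, 2)) = 0
Stationarity residual: grad f(x) + sum_i lambda_i a_i = (0, 0)
  -> stationarity OK
Primal feasibility (all g_i <= 0): OK
Dual feasibility (all lambda_i >= 0): FAILS
Complementary slackness (lambda_i * g_i(x) = 0 for all i): OK

Verdict: the first failing condition is dual_feasibility -> dual.

dual


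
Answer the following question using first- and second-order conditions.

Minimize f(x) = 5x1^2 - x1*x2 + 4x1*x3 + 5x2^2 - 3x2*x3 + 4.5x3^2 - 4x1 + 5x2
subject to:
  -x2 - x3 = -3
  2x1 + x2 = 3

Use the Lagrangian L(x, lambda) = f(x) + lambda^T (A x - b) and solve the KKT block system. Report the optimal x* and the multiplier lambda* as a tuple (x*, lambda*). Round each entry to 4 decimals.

Form the Lagrangian:
  L(x, lambda) = (1/2) x^T Q x + c^T x + lambda^T (A x - b)
Stationarity (grad_x L = 0): Q x + c + A^T lambda = 0.
Primal feasibility: A x = b.

This gives the KKT block system:
  [ Q   A^T ] [ x     ]   [-c ]
  [ A    0  ] [ lambda ] = [ b ]

Solving the linear system:
  x*      = (0.7308, 1.5385, 1.4615)
  lambda* = (11.4615, -3.8077)
  f(x*)   = 25.2885

x* = (0.7308, 1.5385, 1.4615), lambda* = (11.4615, -3.8077)


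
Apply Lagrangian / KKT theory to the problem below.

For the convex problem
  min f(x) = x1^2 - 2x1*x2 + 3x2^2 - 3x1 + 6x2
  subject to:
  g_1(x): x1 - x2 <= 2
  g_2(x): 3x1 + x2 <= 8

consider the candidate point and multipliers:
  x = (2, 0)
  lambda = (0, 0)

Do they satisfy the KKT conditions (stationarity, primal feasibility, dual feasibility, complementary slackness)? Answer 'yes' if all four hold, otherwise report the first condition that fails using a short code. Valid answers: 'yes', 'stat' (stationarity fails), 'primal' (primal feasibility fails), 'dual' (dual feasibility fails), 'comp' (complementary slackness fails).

Gradient of f: grad f(x) = Q x + c = (1, 2)
Constraint values g_i(x) = a_i^T x - b_i:
  g_1((2, 0)) = 0
  g_2((2, 0)) = -2
Stationarity residual: grad f(x) + sum_i lambda_i a_i = (1, 2)
  -> stationarity FAILS
Primal feasibility (all g_i <= 0): OK
Dual feasibility (all lambda_i >= 0): OK
Complementary slackness (lambda_i * g_i(x) = 0 for all i): OK

Verdict: the first failing condition is stationarity -> stat.

stat


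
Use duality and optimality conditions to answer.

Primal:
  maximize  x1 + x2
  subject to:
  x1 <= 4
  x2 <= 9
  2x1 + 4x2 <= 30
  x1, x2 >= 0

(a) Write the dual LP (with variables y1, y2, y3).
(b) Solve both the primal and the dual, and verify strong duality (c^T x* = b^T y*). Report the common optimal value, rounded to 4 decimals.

The standard primal-dual pair for 'max c^T x s.t. A x <= b, x >= 0' is:
  Dual:  min b^T y  s.t.  A^T y >= c,  y >= 0.

So the dual LP is:
  minimize  4y1 + 9y2 + 30y3
  subject to:
    y1 + 2y3 >= 1
    y2 + 4y3 >= 1
    y1, y2, y3 >= 0

Solving the primal: x* = (4, 5.5).
  primal value c^T x* = 9.5.
Solving the dual: y* = (0.5, 0, 0.25).
  dual value b^T y* = 9.5.
Strong duality: c^T x* = b^T y*. Confirmed.

9.5


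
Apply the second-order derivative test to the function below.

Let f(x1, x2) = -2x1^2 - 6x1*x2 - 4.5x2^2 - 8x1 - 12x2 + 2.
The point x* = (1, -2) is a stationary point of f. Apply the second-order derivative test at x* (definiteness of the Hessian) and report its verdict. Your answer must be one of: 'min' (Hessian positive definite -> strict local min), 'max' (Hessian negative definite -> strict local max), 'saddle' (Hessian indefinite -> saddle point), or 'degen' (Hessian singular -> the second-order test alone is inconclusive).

Compute the Hessian H = grad^2 f:
  H = [[-4, -6], [-6, -9]]
Verify stationarity: grad f(x*) = H x* + g = (0, 0).
Eigenvalues of H: -13, 0.
H has a zero eigenvalue (singular; negative semidefinite but not definite), so H is neither positive definite, negative definite, nor indefinite. The second-order test alone is inconclusive -> degen.
(Indeed, f is constant along the null direction of H through x*, so x* is not a strict local extremum.)

degen
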